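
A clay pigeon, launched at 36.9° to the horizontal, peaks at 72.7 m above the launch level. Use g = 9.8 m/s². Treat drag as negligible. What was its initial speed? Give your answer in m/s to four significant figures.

62.87 m/s

At the peak v_y = 0, so v_y0 = √(2gH) = √(2 × 9.80 × 72.7) = 37.75 m/s.
v_y0 = v₀ sin θ ⇒ v₀ = 37.75 / sin 36.9° = 62.87 m/s.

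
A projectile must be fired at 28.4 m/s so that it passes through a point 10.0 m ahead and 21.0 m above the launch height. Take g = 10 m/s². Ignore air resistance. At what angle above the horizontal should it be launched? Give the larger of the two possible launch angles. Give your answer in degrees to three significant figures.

85.8°

Trajectory: y = x tanθ − g x² (1 + tan²θ)/(2v₀²). With x = 10.0, y = 21.0, v₀ = 28.4, g = 10.0:
0.6199 tan²θ − 10.0 tanθ + (21.62) = 0.
tanθ = [10.0 ± √(10.0² − 4 × 0.6199 × (21.62))] / (2 × 0.6199) = (10.0 ± 6.811) / 1.240, giving tanθ = 2.572 or 13.56.
θ = 68.75° or 85.78°; the larger is 85.78°.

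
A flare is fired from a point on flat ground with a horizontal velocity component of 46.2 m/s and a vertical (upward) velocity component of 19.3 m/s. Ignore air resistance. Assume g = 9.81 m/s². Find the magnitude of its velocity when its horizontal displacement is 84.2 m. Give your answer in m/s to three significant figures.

46.2 m/s

At x = 84.2 m, t = x/vₓ = 84.2/46.20 = 1.823 s.
Vertical velocity there: v_y = v_y0 − g t = 19.30 − 9.81 × 1.823 = 1.421 m/s.
Speed: √(vₓ² + v_y²) = √(46.20² + 1.421²) = 46.22 m/s.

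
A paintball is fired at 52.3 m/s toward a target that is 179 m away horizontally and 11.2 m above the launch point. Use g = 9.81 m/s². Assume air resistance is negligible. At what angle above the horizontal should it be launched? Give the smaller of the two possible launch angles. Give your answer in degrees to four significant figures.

Trajectory: y = x tanθ − g x² (1 + tan²θ)/(2v₀²). With x = 179, y = 11.2, v₀ = 52.3, g = 9.81:
57.46 tan²θ − 179 tanθ + (68.66) = 0.
tanθ = [179 ± √(179² − 4 × 57.46 × (68.66))] / (2 × 57.46) = (179 ± 127.5) / 114.9, giving tanθ = 0.4480 or 2.667.
θ = 24.13° or 69.45°; the smaller is 24.13°.

24.13°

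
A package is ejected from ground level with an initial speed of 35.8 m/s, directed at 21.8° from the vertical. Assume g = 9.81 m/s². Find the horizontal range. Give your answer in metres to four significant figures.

Resolve: vₓ = 35.80 sin 21.8° = 13.29 m/s and v_y0 = 35.80 cos 21.8° = 33.24 m/s.
Time aloft: T = 2 v_y0 / g = 2 × 33.24 / 9.81 = 6.777 s.
Range: R = vₓ T = 13.29 × 6.777 = 90.10 m.

90.10 m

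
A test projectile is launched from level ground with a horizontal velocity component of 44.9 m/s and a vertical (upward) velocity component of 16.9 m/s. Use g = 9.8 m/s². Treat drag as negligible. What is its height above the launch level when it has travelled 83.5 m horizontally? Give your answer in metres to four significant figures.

14.48 m

At x = 83.5 m, t = x/vₓ = 83.5/44.90 = 1.860 s.
Height: y = v_y0 t − ½ g t² = 16.90 × 1.860 − 4.900 × 1.860² = 31.43 − 16.95 = 14.48 m.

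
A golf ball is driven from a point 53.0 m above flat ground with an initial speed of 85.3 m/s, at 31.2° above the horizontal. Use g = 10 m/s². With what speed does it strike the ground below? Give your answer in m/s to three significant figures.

vₓ = 85.30 cos 31.2° = 72.96 m/s; v_y0 = 85.30 sin 31.2° = 44.19 m/s.
With up positive and y = 0 at the ground: y(t) = 53.0 + (44.19) t − 5.000 t². Setting y = 0 and taking the positive root: t = [44.19 + √(44.19² + 2·10.0·53.0)] / 10.0 = (44.19 + 54.89) / 10.0 = 9.907 s.
Vertical velocity at impact: v_y = v_y0 − g t = 44.19 − 10.0 × 9.907 = −54.89 m/s.
Speed: |v| = √(vₓ² + v_y²) = √(72.96² + 54.89²) = 91.30 m/s.

91.3 m/s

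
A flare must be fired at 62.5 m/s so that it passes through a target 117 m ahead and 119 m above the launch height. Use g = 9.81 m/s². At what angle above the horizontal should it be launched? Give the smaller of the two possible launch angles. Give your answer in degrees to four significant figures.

Trajectory: y = x tanθ − g x² (1 + tan²θ)/(2v₀²). With x = 117, y = 119, v₀ = 62.5, g = 9.81:
17.19 tan²θ − 117 tanθ + (136.2) = 0.
tanθ = [117 ± √(117² − 4 × 17.19 × (136.2))] / (2 × 17.19) = (117 ± 65.77) / 34.38, giving tanθ = 1.490 or 5.316.
θ = 56.14° or 79.35°; the smaller is 56.14°.

56.14°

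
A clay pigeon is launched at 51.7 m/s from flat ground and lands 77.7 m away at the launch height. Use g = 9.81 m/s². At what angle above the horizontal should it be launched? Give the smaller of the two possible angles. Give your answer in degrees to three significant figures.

Level-ground range R = v₀² sin(2θ)/g ⇒ sin(2θ) = gR/v₀² = 9.81 × 77.7 / 51.7² = 0.2852.
2θ = 16.57° or 180° − 16.57° = 163.4°, so θ = 8.285° or 81.72°.
The smaller angle is 8.285°.

8.28°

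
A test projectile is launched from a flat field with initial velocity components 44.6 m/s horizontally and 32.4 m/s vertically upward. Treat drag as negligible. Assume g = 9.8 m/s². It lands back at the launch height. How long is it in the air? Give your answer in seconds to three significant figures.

6.61 s

It returns to y = 0 when t = 2 v_y0 / g = 2(32.40)/9.80 = 6.612 s.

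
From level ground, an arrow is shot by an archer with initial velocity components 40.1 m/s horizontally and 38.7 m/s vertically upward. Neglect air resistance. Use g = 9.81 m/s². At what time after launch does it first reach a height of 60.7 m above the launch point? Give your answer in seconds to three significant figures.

2.16 s

Set y = v_y0 t − ½ g t² = 60.7: 4.905 t² − 38.70 t + 60.7 = 0.
t = [38.70 ± √(38.70² − 2·9.81·60.7)] / 9.81 = (38.70 ± 17.51) / 9.81, so t = 2.160 s or t = 5.730 s.
The first (ascending) time is 2.160 s.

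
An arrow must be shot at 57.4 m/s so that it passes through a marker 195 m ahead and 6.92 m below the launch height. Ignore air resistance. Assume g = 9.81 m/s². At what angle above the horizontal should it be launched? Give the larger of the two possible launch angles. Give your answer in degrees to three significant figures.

Trajectory: y = x tanθ − g x² (1 + tan²θ)/(2v₀²). With x = 195, y = −6.92, v₀ = 57.4, g = 9.81:
56.61 tan²θ − 195 tanθ + (49.69) = 0.
tanθ = [195 ± √(195² − 4 × 56.61 × (49.69))] / (2 × 56.61) = (195 ± 163.6) / 113.2, giving tanθ = 0.2771 or 3.168.
θ = 15.49° or 72.48°; the larger is 72.48°.

72.5°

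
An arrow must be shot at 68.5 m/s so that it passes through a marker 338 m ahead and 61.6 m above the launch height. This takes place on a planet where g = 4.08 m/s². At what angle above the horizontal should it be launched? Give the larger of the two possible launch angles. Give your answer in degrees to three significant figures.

Trajectory: y = x tanθ − g x² (1 + tan²θ)/(2v₀²). With x = 338, y = 61.6, v₀ = 68.5, g = 4.08:
49.67 tan²θ − 338 tanθ + (111.3) = 0.
tanθ = [338 ± √(338² − 4 × 49.67 × (111.3))] / (2 × 49.67) = (338 ± 303.5) / 99.34, giving tanθ = 0.3469 or 6.458.
θ = 19.13° or 81.20°; the larger is 81.20°.

81.2°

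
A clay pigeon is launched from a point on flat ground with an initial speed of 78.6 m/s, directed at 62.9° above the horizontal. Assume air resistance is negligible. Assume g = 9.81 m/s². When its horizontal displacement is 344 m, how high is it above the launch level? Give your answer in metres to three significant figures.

Components: vₓ = 78.60 cos 62.9° = 35.81 m/s, v_y0 = 78.60 sin 62.9° = 69.97 m/s.
At x = 344 m, t = x/vₓ = 344/35.81 = 9.607 s.
Height: y = v_y0 t − ½ g t² = 69.97 × 9.607 − 4.905 × 9.607² = 672.2 − 452.7 = 219.5 m.

219 m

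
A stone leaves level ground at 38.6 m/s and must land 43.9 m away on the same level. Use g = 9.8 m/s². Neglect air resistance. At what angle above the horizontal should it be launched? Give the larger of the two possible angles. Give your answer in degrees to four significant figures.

81.61°

R = v₀² sin 2θ / g gives sin 2θ = gR/v₀² = 9.80·43.9/38.6² = 0.2887.
2θ = 16.78° or 180° − 16.78° = 163.2°, so θ = 8.391° or 81.61°.
The larger angle is 81.61°.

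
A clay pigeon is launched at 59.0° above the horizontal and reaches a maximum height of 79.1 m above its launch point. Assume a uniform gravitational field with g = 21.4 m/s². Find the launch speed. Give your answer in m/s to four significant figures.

67.88 m/s

At the peak v_y = 0, so v_y0 = √(2gH) = √(2 × 21.4 × 79.1) = 58.18 m/s.
v_y0 = v₀ sin θ ⇒ v₀ = 58.18 / sin 59.0° = 67.88 m/s.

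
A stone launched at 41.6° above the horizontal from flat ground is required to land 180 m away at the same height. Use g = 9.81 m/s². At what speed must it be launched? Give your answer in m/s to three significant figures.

42.2 m/s

On level ground R = v₀² sin 2θ / g ⇒ v₀ = √(gR / sin 2θ).
v₀ = √(9.81 × 180 / sin 83.20°) = √(1766 / 0.9930) = √1778.3 = 42.17 m/s.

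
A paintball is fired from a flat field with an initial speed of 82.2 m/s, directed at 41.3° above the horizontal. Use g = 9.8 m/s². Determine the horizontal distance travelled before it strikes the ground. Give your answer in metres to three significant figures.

684 m

Horizontal component vₓ = 82.20 cos 41.3° = 61.75 m/s; vertical v_y0 = 82.20 sin 41.3° = 54.25 m/s.
Flight time T = 2 v_y0 / g = 11.07 s.
Range: R = vₓ T = 61.75 × 11.07 = 683.7 m.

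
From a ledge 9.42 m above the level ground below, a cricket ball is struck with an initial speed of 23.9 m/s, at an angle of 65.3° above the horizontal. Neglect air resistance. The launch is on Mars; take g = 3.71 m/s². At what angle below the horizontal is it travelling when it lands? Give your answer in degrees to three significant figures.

Components: vₓ = 23.90 cos 65.3° = 9.987 m/s, v_y0 = 23.90 sin 65.3° = 21.71 m/s.
With up positive and y = 0 at the ground: y(t) = 9.42 + (21.71) t − 1.855 t². Setting y = 0 and taking the positive root: t = [21.71 + √(21.71² + 2·3.71·9.42)] / 3.71 = (21.71 + 23.27) / 3.71 = 12.12 s.
At impact: v_y = v_y0 − g t = −23.27 m/s; vₓ = 9.987 m/s.
Angle below horizontal: arctan(|v_y|/vₓ) = arctan(23.27/9.987) = 66.77°.

66.8°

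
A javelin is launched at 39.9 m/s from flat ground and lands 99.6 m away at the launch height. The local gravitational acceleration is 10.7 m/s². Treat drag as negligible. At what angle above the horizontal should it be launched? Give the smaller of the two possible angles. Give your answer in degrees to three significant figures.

R = v₀² sin 2θ / g gives sin 2θ = gR/v₀² = 10.7·99.6/39.9² = 0.6694.
2θ = 42.02° or 180° − 42.02° = 138.0°, so θ = 21.01° or 68.99°.
The smaller angle is 21.01°.

21.0°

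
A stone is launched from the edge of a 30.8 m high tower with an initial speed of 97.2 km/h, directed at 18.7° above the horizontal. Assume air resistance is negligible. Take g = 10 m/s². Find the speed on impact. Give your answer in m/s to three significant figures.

36.7 m/s

Convert: 97.2 km/h = 97.2/3.6 = 27.00 m/s.
Components: vₓ = 27.00 cos 18.7° = 25.57 m/s, v_y0 = 27.00 sin 18.7° = 8.657 m/s.
Vertical motion (up positive, ground at y = 0): 5.000 t² − (8.657) t − 30.8 = 0, so t = (8.657 + √(8.657² + 2·10.0·30.8)) / 10.0 = (8.657 + 26.29) / 10.0 = 3.494 s.
Vertical velocity at impact: v_y = v_y0 − g t = 8.657 − 10.0 × 3.494 = −26.29 m/s.
Speed: |v| = √(vₓ² + v_y²) = √(25.57² + 26.29²) = 36.67 m/s.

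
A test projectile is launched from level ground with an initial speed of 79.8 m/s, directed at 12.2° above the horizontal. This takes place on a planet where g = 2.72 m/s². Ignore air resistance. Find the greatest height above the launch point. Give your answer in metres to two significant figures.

52 m

Resolve: vₓ = 79.80 cos 12.2° = 78.00 m/s and v_y0 = 79.80 sin 12.2° = 16.86 m/s.
At the apex v_y = 0, so H = v_y0²/(2g) = 16.86²/5.440 = 52.28 m.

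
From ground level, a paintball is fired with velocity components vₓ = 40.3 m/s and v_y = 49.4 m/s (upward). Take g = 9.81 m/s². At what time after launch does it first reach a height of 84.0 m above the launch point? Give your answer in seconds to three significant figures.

Height y(t) = 49.40 t − 4.905 t² = 84.0 gives 4.905 t² − 49.40 t + 84.0 = 0.
Quadratic formula: t = (49.40 ± √792.28) / 9.81 = (49.40 ± 28.15) / 9.81 → t = 2.166 s or 7.905 s.
The first (ascending) time is 2.166 s.

2.17 s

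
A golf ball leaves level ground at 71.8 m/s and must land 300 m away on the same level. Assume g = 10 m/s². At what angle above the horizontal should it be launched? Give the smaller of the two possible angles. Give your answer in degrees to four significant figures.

17.79°

Level-ground range R = v₀² sin(2θ)/g ⇒ sin(2θ) = gR/v₀² = 10.0 × 300 / 71.8² = 0.5819.
2θ = 35.59° or 180° − 35.59° = 144.4°, so θ = 17.79° or 72.21°.
The smaller angle is 17.79°.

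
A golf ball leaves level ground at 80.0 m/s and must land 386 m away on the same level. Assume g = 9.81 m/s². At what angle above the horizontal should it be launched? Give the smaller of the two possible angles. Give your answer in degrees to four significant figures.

R = v₀² sin 2θ / g gives sin 2θ = gR/v₀² = 9.81·386/80.0² = 0.5917.
2θ = 36.28° or 180° − 36.28° = 143.7°, so θ = 18.14° or 71.86°.
The smaller angle is 18.14°.

18.14°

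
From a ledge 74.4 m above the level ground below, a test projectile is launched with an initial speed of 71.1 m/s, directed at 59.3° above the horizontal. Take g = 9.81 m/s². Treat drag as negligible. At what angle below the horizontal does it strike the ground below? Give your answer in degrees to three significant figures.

vₓ = 71.10 cos 59.3° = 36.30 m/s; v_y0 = 71.10 sin 59.3° = 61.14 m/s.
The projectile lands when y = 74.4 + (61.14) t − ½·9.81·t² = 0. Positive root: t = (61.14 + √(61.14² + 2·9.81·74.4)) / 9.81 = (61.14 + 72.09) / 9.81 = 13.58 s.
At impact: v_y = v_y0 − g t = −72.09 m/s; vₓ = 36.30 m/s.
Angle below horizontal: arctan(|v_y|/vₓ) = arctan(72.09/36.30) = 63.27°.

63.3°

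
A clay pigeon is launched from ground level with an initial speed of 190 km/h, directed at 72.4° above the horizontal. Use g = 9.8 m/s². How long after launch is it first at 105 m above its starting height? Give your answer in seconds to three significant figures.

Convert: 190 km/h = 190/3.6 = 52.78 m/s.
vₓ = 52.78 cos 72.4° = 15.96 m/s; v_y0 = 52.78 sin 72.4° = 50.31 m/s.
Require v_y0 t − ½ g t² = 105, i.e. 4.900 t² − 50.31 t + 105 = 0.
Quadratic formula: t = (50.31 ± √472.82) / 9.80 = (50.31 ± 21.74) / 9.80 → t = 2.915 s or 7.352 s.
The first (ascending) time is 2.915 s.

2.91 s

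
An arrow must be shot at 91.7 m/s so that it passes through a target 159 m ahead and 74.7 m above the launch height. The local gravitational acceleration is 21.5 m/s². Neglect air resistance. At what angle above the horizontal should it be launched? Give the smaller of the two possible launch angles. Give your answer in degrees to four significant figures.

38.82°

Trajectory: y = x tanθ − g x² (1 + tan²θ)/(2v₀²). With x = 159, y = 74.7, v₀ = 91.7, g = 21.5:
32.32 tan²θ − 159 tanθ + (107.0) = 0.
tanθ = [159 ± √(159² − 4 × 32.32 × (107.0))] / (2 × 32.32) = (159 ± 107.0) / 64.64, giving tanθ = 0.8047 or 4.115.
θ = 38.82° or 76.34°; the smaller is 38.82°.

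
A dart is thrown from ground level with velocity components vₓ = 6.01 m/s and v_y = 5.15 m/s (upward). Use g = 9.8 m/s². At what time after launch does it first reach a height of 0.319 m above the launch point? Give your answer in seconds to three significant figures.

Height y(t) = 5.150 t − 4.900 t² = 0.319 gives 4.900 t² − 5.150 t + 0.319 = 0.
t = [5.150 ± √(5.150² − 2·9.80·0.319)] / 9.80 = (5.150 ± 4.502) / 9.80, so t = 0.06610 s or t = 0.9849 s.
The first (ascending) time is 0.06610 s.

0.0661 s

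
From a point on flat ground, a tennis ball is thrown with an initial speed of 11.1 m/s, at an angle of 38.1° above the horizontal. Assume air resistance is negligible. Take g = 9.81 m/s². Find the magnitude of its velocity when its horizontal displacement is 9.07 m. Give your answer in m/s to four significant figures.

vₓ = 11.10 cos 38.1° = 8.735 m/s; v_y0 = 11.10 sin 38.1° = 6.849 m/s.
Time to reach x = 9.07 m: t = x/vₓ = 9.07/8.735 = 1.038 s.
Vertical velocity there: v_y = v_y0 − g t = 6.849 − 9.81 × 1.038 = −3.337 m/s.
Speed: √(vₓ² + v_y²) = √(8.735² + 3.337²) = 9.351 m/s.

9.351 m/s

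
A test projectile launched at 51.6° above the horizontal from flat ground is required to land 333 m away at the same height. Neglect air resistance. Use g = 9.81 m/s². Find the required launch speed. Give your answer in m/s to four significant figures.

57.93 m/s

Level-ground range: R = v₀² sin(2θ)/g, so v₀ = √(gR / sin 2θ).
v₀ = √(9.81 × 333 / sin 103.2°) = √(3267 / 0.9736) = √3355.4 = 57.93 m/s.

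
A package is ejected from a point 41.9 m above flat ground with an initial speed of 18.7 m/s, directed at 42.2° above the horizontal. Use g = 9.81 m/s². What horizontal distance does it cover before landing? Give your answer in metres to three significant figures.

61.9 m

Resolve: vₓ = 18.70 cos 42.2° = 13.85 m/s and v_y0 = 18.70 sin 42.2° = 12.56 m/s.
Vertical motion (up positive, ground at y = 0): 4.905 t² − (12.56) t − 41.9 = 0, so t = (12.56 + √(12.56² + 2·9.81·41.9)) / 9.81 = (12.56 + 31.30) / 9.81 = 4.471 s.
Horizontal distance: R = vₓ t = 13.85 × 4.471 = 61.94 m.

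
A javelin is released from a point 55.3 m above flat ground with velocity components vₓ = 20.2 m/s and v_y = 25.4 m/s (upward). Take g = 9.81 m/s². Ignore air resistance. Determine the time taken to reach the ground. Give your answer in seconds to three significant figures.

6.83 s

Vertical motion (up positive, ground at y = 0): 4.905 t² − (25.40) t − 55.3 = 0, so t = (25.40 + √(25.40² + 2·9.81·55.3)) / 9.81 = (25.40 + 41.60) / 9.81 = 6.829 s.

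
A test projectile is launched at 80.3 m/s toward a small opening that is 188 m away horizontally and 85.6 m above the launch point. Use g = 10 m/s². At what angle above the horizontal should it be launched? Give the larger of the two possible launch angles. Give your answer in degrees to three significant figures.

Trajectory: y = x tanθ − g x² (1 + tan²θ)/(2v₀²). With x = 188, y = 85.6, v₀ = 80.3, g = 10.0:
27.41 tan²θ − 188 tanθ + (113.0) = 0.
tanθ = [188 ± √(188² − 4 × 27.41 × (113.0))] / (2 × 27.41) = (188 ± 151.5) / 54.81, giving tanθ = 0.6657 or 6.194.
θ = 33.65° or 80.83°; the larger is 80.83°.

80.8°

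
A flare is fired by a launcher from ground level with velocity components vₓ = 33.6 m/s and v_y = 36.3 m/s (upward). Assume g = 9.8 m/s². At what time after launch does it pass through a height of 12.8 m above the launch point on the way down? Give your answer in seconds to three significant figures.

Set y = v_y0 t − ½ g t² = 12.8: 4.900 t² − 36.30 t + 12.8 = 0.
t = [36.30 ± √(36.30² − 2·9.80·12.8)] / 9.80 = (36.30 ± 32.66) / 9.80, so t = 0.3712 s or t = 7.037 s.
The descending-branch root is 7.037 s.

7.04 s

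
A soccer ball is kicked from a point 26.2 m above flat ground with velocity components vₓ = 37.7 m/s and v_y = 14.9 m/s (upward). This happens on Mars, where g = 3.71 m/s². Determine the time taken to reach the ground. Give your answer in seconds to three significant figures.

9.52 s

Vertical motion (up positive, ground at y = 0): 1.855 t² − (14.90) t − 26.2 = 0, so t = (14.90 + √(14.90² + 2·3.71·26.2)) / 3.71 = (14.90 + 20.41) / 3.71 = 9.517 s.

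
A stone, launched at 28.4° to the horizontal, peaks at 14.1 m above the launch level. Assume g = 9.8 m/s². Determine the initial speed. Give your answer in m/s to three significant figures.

35.0 m/s

At the peak v_y = 0, so v_y0 = √(2gH) = √(2 × 9.80 × 14.1) = 16.62 m/s.
v_y0 = v₀ sin θ ⇒ v₀ = 16.62 / sin 28.4° = 34.95 m/s.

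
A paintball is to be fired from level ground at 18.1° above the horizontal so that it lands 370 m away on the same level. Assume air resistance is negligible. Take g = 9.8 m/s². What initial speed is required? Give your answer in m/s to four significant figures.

78.35 m/s

From R = (v₀² / g) sin 2θ: v₀ = √(gR / sin 2θ).
v₀ = √(9.80 × 370 / sin 36.20°) = √(3626 / 0.5906) = √6139.5 = 78.35 m/s.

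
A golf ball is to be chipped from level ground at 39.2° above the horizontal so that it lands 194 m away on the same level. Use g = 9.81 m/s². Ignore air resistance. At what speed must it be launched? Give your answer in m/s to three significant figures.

From R = (v₀² / g) sin 2θ: v₀ = √(gR / sin 2θ).
v₀ = √(9.81 × 194 / sin 78.40°) = √(1903 / 0.9796) = √1942.8 = 44.08 m/s.

44.1 m/s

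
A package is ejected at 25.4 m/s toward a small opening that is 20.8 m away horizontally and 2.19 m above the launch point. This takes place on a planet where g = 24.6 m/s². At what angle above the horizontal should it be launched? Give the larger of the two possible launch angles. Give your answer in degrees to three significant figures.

Trajectory: y = x tanθ − g x² (1 + tan²θ)/(2v₀²). With x = 20.8, y = 2.19, v₀ = 25.4, g = 24.6:
8.248 tan²θ − 20.8 tanθ + (10.44) = 0.
tanθ = [20.8 ± √(20.8² − 4 × 8.248 × (10.44))] / (2 × 8.248) = (20.8 ± 9.394) / 16.50, giving tanθ = 0.6914 or 1.830.
θ = 34.66° or 61.35°; the larger is 61.35°.

61.3°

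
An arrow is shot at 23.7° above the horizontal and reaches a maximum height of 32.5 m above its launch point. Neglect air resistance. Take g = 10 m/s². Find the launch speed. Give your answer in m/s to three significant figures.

At the peak v_y = 0, so v_y0 = √(2gH) = √(2 × 10.0 × 32.5) = 25.50 m/s.
v_y0 = v₀ sin θ ⇒ v₀ = 25.50 / sin 23.7° = 63.43 m/s.

63.4 m/s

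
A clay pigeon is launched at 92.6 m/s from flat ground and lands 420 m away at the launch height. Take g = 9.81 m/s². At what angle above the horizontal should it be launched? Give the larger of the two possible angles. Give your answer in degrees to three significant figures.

From R = (v₀²/g) sin 2θ: sin 2θ = 9.81 × 420 / 8574.8 = 0.4805.
2θ = 28.72° or 180° − 28.72° = 151.3°, so θ = 14.36° or 75.64°.
The larger angle is 75.64°.

75.6°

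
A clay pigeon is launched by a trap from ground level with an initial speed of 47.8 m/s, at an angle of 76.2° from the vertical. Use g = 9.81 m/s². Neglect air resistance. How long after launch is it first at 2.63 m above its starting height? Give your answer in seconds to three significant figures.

Horizontal component vₓ = 47.80 sin 76.2° = 46.42 m/s; vertical v_y0 = 47.80 cos 76.2° = 11.40 m/s.
Height y(t) = 11.40 t − 4.905 t² = 2.63 gives 4.905 t² − 11.40 t + 2.63 = 0.
t = [11.40 ± √(11.40² − 2·9.81·2.63)] / 9.81 = (11.40 ± 8.855) / 9.81, so t = 0.2597 s or t = 2.065 s.
The first (ascending) time is 0.2597 s.

0.260 s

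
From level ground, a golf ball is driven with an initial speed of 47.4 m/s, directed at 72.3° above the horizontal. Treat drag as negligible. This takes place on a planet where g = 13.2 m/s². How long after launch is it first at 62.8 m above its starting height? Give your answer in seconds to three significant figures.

Components: vₓ = 47.40 cos 72.3° = 14.41 m/s, v_y0 = 47.40 sin 72.3° = 45.16 m/s.
Height y(t) = 45.16 t − 6.600 t² = 62.8 gives 6.600 t² − 45.16 t + 62.8 = 0.
Quadratic formula: t = (45.16 ± √381.16) / 13.2 = (45.16 ± 19.52) / 13.2 → t = 1.942 s or 4.900 s.
The first (ascending) time is 1.942 s.

1.94 s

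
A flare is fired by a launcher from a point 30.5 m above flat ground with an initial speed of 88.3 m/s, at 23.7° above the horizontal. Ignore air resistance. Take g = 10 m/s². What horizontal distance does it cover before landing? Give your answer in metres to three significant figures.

637 m

vₓ = 88.30 cos 23.7° = 80.85 m/s; v_y0 = 88.30 sin 23.7° = 35.49 m/s.
Vertical motion (up positive, ground at y = 0): 5.000 t² − (35.49) t − 30.5 = 0, so t = (35.49 + √(35.49² + 2·10.0·30.5)) / 10.0 = (35.49 + 43.24) / 10.0 = 7.873 s.
Horizontal distance: R = vₓ t = 80.85 × 7.873 = 636.6 m.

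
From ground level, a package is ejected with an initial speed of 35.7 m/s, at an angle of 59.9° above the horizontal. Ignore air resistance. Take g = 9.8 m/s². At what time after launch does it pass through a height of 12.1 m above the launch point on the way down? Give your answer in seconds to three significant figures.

5.88 s

Components: vₓ = 35.70 cos 59.9° = 17.90 m/s, v_y0 = 35.70 sin 59.9° = 30.89 m/s.
Require v_y0 t − ½ g t² = 12.1, i.e. 4.900 t² − 30.89 t + 12.1 = 0.
Quadratic formula: t = (30.89 ± √716.78) / 9.80 = (30.89 ± 26.77) / 9.80 → t = 0.4197 s or 5.884 s.
The descending-branch root is 5.884 s.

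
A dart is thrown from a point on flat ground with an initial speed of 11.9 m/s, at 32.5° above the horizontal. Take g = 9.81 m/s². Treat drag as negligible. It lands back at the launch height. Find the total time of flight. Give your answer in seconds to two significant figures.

1.3 s

vₓ = 11.90 cos 32.5° = 10.04 m/s; v_y0 = 11.90 sin 32.5° = 6.394 m/s.
Time of flight on level ground: T = 2 v_y0 / g = 2 × 6.394 / 9.81 = 1.304 s.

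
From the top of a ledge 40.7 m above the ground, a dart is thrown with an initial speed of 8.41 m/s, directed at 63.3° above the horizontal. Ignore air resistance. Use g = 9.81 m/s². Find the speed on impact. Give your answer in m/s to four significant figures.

29.48 m/s

Components: vₓ = 8.410 cos 63.3° = 3.779 m/s, v_y0 = 8.410 sin 63.3° = 7.513 m/s.
Vertical motion (up positive, ground at y = 0): 4.905 t² − (7.513) t − 40.7 = 0, so t = (7.513 + √(7.513² + 2·9.81·40.7)) / 9.81 = (7.513 + 29.24) / 9.81 = 3.747 s.
Vertical velocity at impact: v_y = v_y0 − g t = 7.513 − 9.81 × 3.747 = −29.24 m/s.
Speed: |v| = √(vₓ² + v_y²) = √(3.779² + 29.24²) = 29.48 m/s.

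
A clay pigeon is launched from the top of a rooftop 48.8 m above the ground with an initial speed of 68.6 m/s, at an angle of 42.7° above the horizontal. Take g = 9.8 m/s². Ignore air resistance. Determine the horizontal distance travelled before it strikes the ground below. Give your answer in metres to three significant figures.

Resolve: vₓ = 68.60 cos 42.7° = 50.42 m/s and v_y0 = 68.60 sin 42.7° = 46.52 m/s.
Vertical motion (up positive, ground at y = 0): 4.900 t² − (46.52) t − 48.8 = 0, so t = (46.52 + √(46.52² + 2·9.80·48.8)) / 9.80 = (46.52 + 55.86) / 9.80 = 10.45 s.
Horizontal distance: R = vₓ t = 50.42 × 10.45 = 526.7 m.

527 m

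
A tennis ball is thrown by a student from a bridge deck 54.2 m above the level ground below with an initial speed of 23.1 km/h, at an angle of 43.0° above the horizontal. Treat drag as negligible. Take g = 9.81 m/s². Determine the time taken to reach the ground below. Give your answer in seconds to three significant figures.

3.80 s

Convert: 23.1 km/h = 23.1/3.6 = 6.417 m/s.
Horizontal component vₓ = 6.417 cos 43.0° = 4.693 m/s; vertical v_y0 = 6.417 sin 43.0° = 4.376 m/s.
The projectile lands when y = 54.2 + (4.376) t − ½·9.81·t² = 0. Positive root: t = (4.376 + √(4.376² + 2·9.81·54.2)) / 9.81 = (4.376 + 32.90) / 9.81 = 3.800 s.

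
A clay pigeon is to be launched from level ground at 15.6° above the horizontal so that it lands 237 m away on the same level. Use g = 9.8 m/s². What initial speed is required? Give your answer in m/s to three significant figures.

Level-ground range: R = v₀² sin(2θ)/g, so v₀ = √(gR / sin 2θ).
v₀ = √(9.80 × 237 / sin 31.20°) = √(2323 / 0.5180) = √4483.6 = 66.96 m/s.

67.0 m/s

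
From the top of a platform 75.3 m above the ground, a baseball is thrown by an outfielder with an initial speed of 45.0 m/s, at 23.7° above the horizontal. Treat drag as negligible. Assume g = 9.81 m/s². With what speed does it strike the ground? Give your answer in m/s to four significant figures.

59.18 m/s

vₓ = 45.00 cos 23.7° = 41.20 m/s; v_y0 = 45.00 sin 23.7° = 18.09 m/s.
With up positive and y = 0 at the ground: y(t) = 75.3 + (18.09) t − 4.905 t². Setting y = 0 and taking the positive root: t = [18.09 + √(18.09² + 2·9.81·75.3)] / 9.81 = (18.09 + 42.48) / 9.81 = 6.174 s.
Vertical velocity at impact: v_y = v_y0 − g t = 18.09 − 9.81 × 6.174 = −42.48 m/s.
Speed: |v| = √(vₓ² + v_y²) = √(41.20² + 42.48²) = 59.18 m/s.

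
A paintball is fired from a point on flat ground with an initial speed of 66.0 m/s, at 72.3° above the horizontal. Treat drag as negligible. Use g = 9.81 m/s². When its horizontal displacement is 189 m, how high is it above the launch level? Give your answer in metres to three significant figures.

Horizontal component vₓ = 66.00 cos 72.3° = 20.07 m/s; vertical v_y0 = 66.00 sin 72.3° = 62.88 m/s.
x = vₓ t ⇒ t = 189/20.07 = 9.419 s.
Height: y = v_y0 t − ½ g t² = 62.88 × 9.419 − 4.905 × 9.419² = 592.2 − 435.1 = 157.1 m.

157 m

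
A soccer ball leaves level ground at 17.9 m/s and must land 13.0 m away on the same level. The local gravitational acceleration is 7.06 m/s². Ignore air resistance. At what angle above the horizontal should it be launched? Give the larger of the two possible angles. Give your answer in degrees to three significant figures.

From R = (v₀²/g) sin 2θ: sin 2θ = 7.06 × 13.0 / 320.41 = 0.2864.
2θ = 16.65° or 180° − 16.65° = 163.4°, so θ = 8.323° or 81.68°.
The larger angle is 81.68°.

81.7°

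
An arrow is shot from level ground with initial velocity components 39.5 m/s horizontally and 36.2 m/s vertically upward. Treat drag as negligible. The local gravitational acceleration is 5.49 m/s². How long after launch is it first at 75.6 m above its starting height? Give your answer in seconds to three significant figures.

2.60 s

Set y = v_y0 t − ½ g t² = 75.6: 2.745 t² − 36.20 t + 75.6 = 0.
t = [36.20 ± √(36.20² − 2·5.49·75.6)] / 5.49 = (36.20 ± 21.92) / 5.49, so t = 2.602 s or t = 10.59 s.
The first (ascending) time is 2.602 s.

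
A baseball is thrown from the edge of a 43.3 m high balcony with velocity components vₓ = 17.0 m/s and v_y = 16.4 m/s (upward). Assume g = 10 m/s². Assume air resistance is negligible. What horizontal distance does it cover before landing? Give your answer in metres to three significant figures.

Vertical motion (up positive, ground at y = 0): 5.000 t² − (16.40) t − 43.3 = 0, so t = (16.40 + √(16.40² + 2·10.0·43.3)) / 10.0 = (16.40 + 33.69) / 10.0 = 5.009 s.
Horizontal distance: R = vₓ t = 17.00 × 5.009 = 85.15 m.

85.2 m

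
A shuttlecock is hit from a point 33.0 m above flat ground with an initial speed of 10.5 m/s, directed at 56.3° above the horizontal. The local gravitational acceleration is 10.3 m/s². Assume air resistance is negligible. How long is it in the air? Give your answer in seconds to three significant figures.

3.52 s

vₓ = 10.50 cos 56.3° = 5.826 m/s; v_y0 = 10.50 sin 56.3° = 8.736 m/s.
Vertical motion (up positive, ground at y = 0): 5.150 t² − (8.736) t − 33.0 = 0, so t = (8.736 + √(8.736² + 2·10.3·33.0)) / 10.3 = (8.736 + 27.50) / 10.3 = 3.518 s.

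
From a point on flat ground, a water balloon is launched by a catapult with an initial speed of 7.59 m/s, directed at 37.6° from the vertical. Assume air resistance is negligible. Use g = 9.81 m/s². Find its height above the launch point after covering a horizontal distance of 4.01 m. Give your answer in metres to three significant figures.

1.53 m

Resolve: vₓ = 7.590 sin 37.6° = 4.631 m/s and v_y0 = 7.590 cos 37.6° = 6.013 m/s.
Time to reach x = 4.01 m: t = x/vₓ = 4.01/4.631 = 0.8659 s.
Height: y = v_y0 t − ½ g t² = 6.013 × 0.8659 − 4.905 × 0.8659² = 5.207 − 3.678 = 1.529 m.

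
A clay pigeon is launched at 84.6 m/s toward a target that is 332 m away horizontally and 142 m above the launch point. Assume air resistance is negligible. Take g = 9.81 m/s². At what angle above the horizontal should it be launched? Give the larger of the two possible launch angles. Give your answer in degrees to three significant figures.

Trajectory: y = x tanθ − g x² (1 + tan²θ)/(2v₀²). With x = 332, y = 142, v₀ = 84.6, g = 9.81:
75.54 tan²θ − 332 tanθ + (217.5) = 0.
tanθ = [332 ± √(332² − 4 × 75.54 × (217.5))] / (2 × 75.54) = (332 ± 210.9) / 151.1, giving tanθ = 0.8013 or 3.594.
θ = 38.71° or 74.45°; the larger is 74.45°.

74.4°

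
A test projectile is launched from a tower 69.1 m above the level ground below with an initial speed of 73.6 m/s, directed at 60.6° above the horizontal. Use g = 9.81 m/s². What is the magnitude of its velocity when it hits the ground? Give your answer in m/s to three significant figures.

Resolve: vₓ = 73.60 cos 60.6° = 36.13 m/s and v_y0 = 73.60 sin 60.6° = 64.12 m/s.
The projectile lands when y = 69.1 + (64.12) t − ½·9.81·t² = 0. Positive root: t = (64.12 + √(64.12² + 2·9.81·69.1)) / 9.81 = (64.12 + 73.94) / 9.81 = 14.07 s.
Vertical velocity at impact: v_y = v_y0 − g t = 64.12 − 9.81 × 14.07 = −73.94 m/s.
Speed: |v| = √(vₓ² + v_y²) = √(36.13² + 73.94²) = 82.30 m/s.

82.3 m/s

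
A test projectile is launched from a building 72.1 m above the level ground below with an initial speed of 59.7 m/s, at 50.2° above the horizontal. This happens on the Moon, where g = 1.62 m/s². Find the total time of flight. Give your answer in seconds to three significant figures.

58.2 s

Horizontal component vₓ = 59.70 cos 50.2° = 38.21 m/s; vertical v_y0 = 59.70 sin 50.2° = 45.87 m/s.
The projectile lands when y = 72.1 + (45.87) t − ½·1.62·t² = 0. Positive root: t = (45.87 + √(45.87² + 2·1.62·72.1)) / 1.62 = (45.87 + 48.35) / 1.62 = 58.16 s.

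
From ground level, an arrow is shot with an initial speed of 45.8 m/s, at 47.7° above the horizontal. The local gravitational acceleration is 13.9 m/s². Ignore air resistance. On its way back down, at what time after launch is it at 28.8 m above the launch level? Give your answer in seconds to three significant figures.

3.78 s

Resolve: vₓ = 45.80 cos 47.7° = 30.82 m/s and v_y0 = 45.80 sin 47.7° = 33.88 m/s.
Set y = v_y0 t − ½ g t² = 28.8: 6.950 t² − 33.88 t + 28.8 = 0.
Quadratic formula: t = (33.88 ± √346.88) / 13.9 = (33.88 ± 18.62) / 13.9 → t = 1.097 s or 3.777 s.
The descending-branch root is 3.777 s.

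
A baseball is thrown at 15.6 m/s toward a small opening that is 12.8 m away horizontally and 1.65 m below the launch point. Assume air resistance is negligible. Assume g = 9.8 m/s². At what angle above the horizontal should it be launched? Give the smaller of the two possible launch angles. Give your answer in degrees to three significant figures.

Trajectory: y = x tanθ − g x² (1 + tan²θ)/(2v₀²). With x = 12.8, y = −1.65, v₀ = 15.6, g = 9.80:
3.299 tan²θ − 12.8 tanθ + (1.649) = 0.
tanθ = [12.8 ± √(12.8² − 4 × 3.299 × (1.649))] / (2 × 3.299) = (12.8 ± 11.92) / 6.598, giving tanθ = 0.1334 or 3.747.
θ = 7.599° or 75.06°; the smaller is 7.599°.

7.60°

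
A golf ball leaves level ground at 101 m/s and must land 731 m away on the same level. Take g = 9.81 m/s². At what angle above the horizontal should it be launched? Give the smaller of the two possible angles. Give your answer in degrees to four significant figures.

R = v₀² sin 2θ / g gives sin 2θ = gR/v₀² = 9.81·731/101² = 0.7030.
2θ = 44.67° or 180° − 44.67° = 135.3°, so θ = 22.33° or 67.67°.
The smaller angle is 22.33°.

22.33°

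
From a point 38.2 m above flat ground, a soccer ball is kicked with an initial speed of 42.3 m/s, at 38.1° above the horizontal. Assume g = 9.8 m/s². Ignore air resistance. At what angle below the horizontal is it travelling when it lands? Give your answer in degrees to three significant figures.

Horizontal component vₓ = 42.30 cos 38.1° = 33.29 m/s; vertical v_y0 = 42.30 sin 38.1° = 26.10 m/s.
Vertical motion (up positive, ground at y = 0): 4.900 t² − (26.10) t − 38.2 = 0, so t = (26.10 + √(26.10² + 2·9.80·38.2)) / 9.80 = (26.10 + 37.81) / 9.80 = 6.522 s.
At impact: v_y = v_y0 − g t = −37.81 m/s; vₓ = 33.29 m/s.
Angle below horizontal: arctan(|v_y|/vₓ) = arctan(37.81/33.29) = 48.64°.

48.6°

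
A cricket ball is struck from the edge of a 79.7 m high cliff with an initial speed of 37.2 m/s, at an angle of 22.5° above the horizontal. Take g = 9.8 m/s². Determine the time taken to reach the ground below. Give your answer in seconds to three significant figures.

Horizontal component vₓ = 37.20 cos 22.5° = 34.37 m/s; vertical v_y0 = 37.20 sin 22.5° = 14.24 m/s.
Vertical motion (up positive, ground at y = 0): 4.900 t² − (14.24) t − 79.7 = 0, so t = (14.24 + √(14.24² + 2·9.80·79.7)) / 9.80 = (14.24 + 42.01) / 9.80 = 5.739 s.

5.74 s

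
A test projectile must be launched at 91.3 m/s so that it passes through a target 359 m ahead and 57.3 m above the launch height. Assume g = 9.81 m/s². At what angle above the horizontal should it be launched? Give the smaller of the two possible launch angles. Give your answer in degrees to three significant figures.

Trajectory: y = x tanθ − g x² (1 + tan²θ)/(2v₀²). With x = 359, y = 57.3, v₀ = 91.3, g = 9.81:
75.84 tan²θ − 359 tanθ + (133.1) = 0.
tanθ = [359 ± √(359² − 4 × 75.84 × (133.1))] / (2 × 75.84) = (359 ± 297.5) / 151.7, giving tanθ = 0.4056 or 4.328.
θ = 22.08° or 76.99°; the smaller is 22.08°.

22.1°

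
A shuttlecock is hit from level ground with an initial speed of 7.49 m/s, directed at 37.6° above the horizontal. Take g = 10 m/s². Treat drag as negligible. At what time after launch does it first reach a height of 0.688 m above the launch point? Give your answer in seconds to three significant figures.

0.190 s

Horizontal component vₓ = 7.490 cos 37.6° = 5.934 m/s; vertical v_y0 = 7.490 sin 37.6° = 4.570 m/s.
Height y(t) = 4.570 t − 5.000 t² = 0.688 gives 5.000 t² − 4.570 t + 0.688 = 0.
Quadratic formula: t = (4.570 ± √7.1248) / 10.0 = (4.570 ± 2.669) / 10.0 → t = 0.1901 s or 0.7239 s.
The first (ascending) time is 0.1901 s.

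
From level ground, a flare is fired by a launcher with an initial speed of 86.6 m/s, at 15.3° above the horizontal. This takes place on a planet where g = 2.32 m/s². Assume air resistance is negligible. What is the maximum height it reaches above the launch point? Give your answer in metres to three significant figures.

Resolve: vₓ = 86.60 cos 15.3° = 83.53 m/s and v_y0 = 86.60 sin 15.3° = 22.85 m/s.
Maximum height: H = v_y0² / (2g) = 22.85² / (2 × 2.32) = 112.5 m.

113 m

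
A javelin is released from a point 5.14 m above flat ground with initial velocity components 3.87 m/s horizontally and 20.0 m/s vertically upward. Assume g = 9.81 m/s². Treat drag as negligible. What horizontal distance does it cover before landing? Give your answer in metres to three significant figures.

16.7 m

Vertical motion (up positive, ground at y = 0): 4.905 t² − (20.00) t − 5.14 = 0, so t = (20.00 + √(20.00² + 2·9.81·5.14)) / 9.81 = (20.00 + 22.38) / 9.81 = 4.320 s.
Horizontal distance: R = vₓ t = 3.870 × 4.320 = 16.72 m.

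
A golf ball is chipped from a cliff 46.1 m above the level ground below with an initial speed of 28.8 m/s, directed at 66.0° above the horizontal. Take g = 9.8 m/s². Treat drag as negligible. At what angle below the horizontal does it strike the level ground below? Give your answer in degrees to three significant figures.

73.7°

Horizontal component vₓ = 28.80 cos 66.0° = 11.71 m/s; vertical v_y0 = 28.80 sin 66.0° = 26.31 m/s.
The projectile lands when y = 46.1 + (26.31) t − ½·9.80·t² = 0. Positive root: t = (26.31 + √(26.31² + 2·9.80·46.1)) / 9.80 = (26.31 + 39.95) / 9.80 = 6.761 s.
At impact: v_y = v_y0 − g t = −39.95 m/s; vₓ = 11.71 m/s.
Angle below horizontal: arctan(|v_y|/vₓ) = arctan(39.95/11.71) = 73.66°.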